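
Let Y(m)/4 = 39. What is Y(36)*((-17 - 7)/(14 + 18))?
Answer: -117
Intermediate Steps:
Y(m) = 156 (Y(m) = 4*39 = 156)
Y(36)*((-17 - 7)/(14 + 18)) = 156*((-17 - 7)/(14 + 18)) = 156*(-24/32) = 156*(-24*1/32) = 156*(-3/4) = -117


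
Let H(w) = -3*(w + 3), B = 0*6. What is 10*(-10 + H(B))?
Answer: -190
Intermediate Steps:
B = 0
H(w) = -9 - 3*w (H(w) = -3*(3 + w) = -9 - 3*w)
10*(-10 + H(B)) = 10*(-10 + (-9 - 3*0)) = 10*(-10 + (-9 + 0)) = 10*(-10 - 9) = 10*(-19) = -190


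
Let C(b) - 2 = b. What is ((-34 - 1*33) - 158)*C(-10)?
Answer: 1800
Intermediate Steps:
C(b) = 2 + b
((-34 - 1*33) - 158)*C(-10) = ((-34 - 1*33) - 158)*(2 - 10) = ((-34 - 33) - 158)*(-8) = (-67 - 158)*(-8) = -225*(-8) = 1800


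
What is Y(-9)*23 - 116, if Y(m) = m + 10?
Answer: -93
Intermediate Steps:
Y(m) = 10 + m
Y(-9)*23 - 116 = (10 - 9)*23 - 116 = 1*23 - 116 = 23 - 116 = -93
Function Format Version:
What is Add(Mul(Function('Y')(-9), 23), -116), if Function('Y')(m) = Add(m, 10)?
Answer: -93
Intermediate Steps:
Function('Y')(m) = Add(10, m)
Add(Mul(Function('Y')(-9), 23), -116) = Add(Mul(Add(10, -9), 23), -116) = Add(Mul(1, 23), -116) = Add(23, -116) = -93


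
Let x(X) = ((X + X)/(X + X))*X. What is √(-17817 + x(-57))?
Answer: 3*I*√1986 ≈ 133.69*I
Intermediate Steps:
x(X) = X (x(X) = ((2*X)/((2*X)))*X = ((2*X)*(1/(2*X)))*X = 1*X = X)
√(-17817 + x(-57)) = √(-17817 - 57) = √(-17874) = 3*I*√1986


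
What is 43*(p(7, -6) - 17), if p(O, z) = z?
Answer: -989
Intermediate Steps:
43*(p(7, -6) - 17) = 43*(-6 - 17) = 43*(-23) = -989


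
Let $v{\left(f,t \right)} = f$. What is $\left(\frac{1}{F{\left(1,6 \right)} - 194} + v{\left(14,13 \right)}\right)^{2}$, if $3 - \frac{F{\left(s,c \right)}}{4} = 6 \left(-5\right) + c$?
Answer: $\frac{1447209}{7396} \approx 195.67$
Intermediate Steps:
$F{\left(s,c \right)} = 132 - 4 c$ ($F{\left(s,c \right)} = 12 - 4 \left(6 \left(-5\right) + c\right) = 12 - 4 \left(-30 + c\right) = 12 - \left(-120 + 4 c\right) = 132 - 4 c$)
$\left(\frac{1}{F{\left(1,6 \right)} - 194} + v{\left(14,13 \right)}\right)^{2} = \left(\frac{1}{\left(132 - 24\right) - 194} + 14\right)^{2} = \left(\frac{1}{108 - 194} + 14\right)^{2} = \left(\frac{1}{-86} + 14\right)^{2} = \left(- \frac{1}{86} + 14\right)^{2} = \left(\frac{1203}{86}\right)^{2} = \frac{1447209}{7396}$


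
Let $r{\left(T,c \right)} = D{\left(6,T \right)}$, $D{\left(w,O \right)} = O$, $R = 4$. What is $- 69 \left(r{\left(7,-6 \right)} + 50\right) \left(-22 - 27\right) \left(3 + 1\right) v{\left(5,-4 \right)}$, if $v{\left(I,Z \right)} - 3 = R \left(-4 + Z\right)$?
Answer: $-22355172$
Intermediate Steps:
$r{\left(T,c \right)} = T$
$v{\left(I,Z \right)} = -13 + 4 Z$ ($v{\left(I,Z \right)} = 3 + 4 \left(-4 + Z\right) = 3 + \left(-16 + 4 Z\right) = -13 + 4 Z$)
$- 69 \left(r{\left(7,-6 \right)} + 50\right) \left(-22 - 27\right) \left(3 + 1\right) v{\left(5,-4 \right)} = - 69 \left(7 + 50\right) \left(-22 - 27\right) \left(3 + 1\right) \left(-13 + 4 \left(-4\right)\right) = - 69 \cdot 57 \left(-49\right) 4 \left(-13 - 16\right) = \left(-69\right) \left(-2793\right) 4 \left(-29\right) = 192717 \left(-116\right) = -22355172$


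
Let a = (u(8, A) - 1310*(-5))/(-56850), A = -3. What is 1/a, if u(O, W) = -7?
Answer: -18950/2181 ≈ -8.6887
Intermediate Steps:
a = -2181/18950 (a = (-7 - 1310*(-5))/(-56850) = (-7 - 131*(-50))*(-1/56850) = (-7 + 6550)*(-1/56850) = 6543*(-1/56850) = -2181/18950 ≈ -0.11509)
1/a = 1/(-2181/18950) = -18950/2181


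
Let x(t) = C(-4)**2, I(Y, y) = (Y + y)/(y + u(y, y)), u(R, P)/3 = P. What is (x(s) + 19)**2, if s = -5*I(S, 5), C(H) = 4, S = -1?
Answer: 1225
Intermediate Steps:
u(R, P) = 3*P
I(Y, y) = (Y + y)/(4*y) (I(Y, y) = (Y + y)/(y + 3*y) = (Y + y)/((4*y)) = (Y + y)*(1/(4*y)) = (Y + y)/(4*y))
s = -1 (s = -5*(-1 + 5)/(4*5) = -5*4/(4*5) = -5*1/5 = -1)
x(t) = 16 (x(t) = 4**2 = 16)
(x(s) + 19)**2 = (16 + 19)**2 = 35**2 = 1225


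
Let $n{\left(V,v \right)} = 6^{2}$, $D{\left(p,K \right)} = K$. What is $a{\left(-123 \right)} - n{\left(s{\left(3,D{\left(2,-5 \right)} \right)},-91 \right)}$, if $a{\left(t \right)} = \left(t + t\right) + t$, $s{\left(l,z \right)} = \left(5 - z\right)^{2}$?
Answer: $-405$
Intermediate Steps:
$a{\left(t \right)} = 3 t$ ($a{\left(t \right)} = 2 t + t = 3 t$)
$n{\left(V,v \right)} = 36$
$a{\left(-123 \right)} - n{\left(s{\left(3,D{\left(2,-5 \right)} \right)},-91 \right)} = 3 \left(-123\right) - 36 = -369 - 36 = -405$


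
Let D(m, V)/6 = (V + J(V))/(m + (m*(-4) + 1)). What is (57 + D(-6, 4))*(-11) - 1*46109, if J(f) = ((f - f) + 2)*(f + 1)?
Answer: -888908/19 ≈ -46785.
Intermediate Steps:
J(f) = 2 + 2*f (J(f) = (0 + 2)*(1 + f) = 2*(1 + f) = 2 + 2*f)
D(m, V) = 6*(2 + 3*V)/(1 - 3*m) (D(m, V) = 6*((V + (2 + 2*V))/(m + (m*(-4) + 1))) = 6*((2 + 3*V)/(m + (-4*m + 1))) = 6*((2 + 3*V)/(m + (1 - 4*m))) = 6*((2 + 3*V)/(1 - 3*m)) = 6*(2 + 3*V)/(1 - 3*m))
(57 + D(-6, 4))*(-11) - 1*46109 = (57 + 6*(-2 - 3*4)/(-1 + 3*(-6)))*(-11) - 1*46109 = (57 + 6*(-2 - 12)/(-1 - 18))*(-11) - 46109 = (57 + 6*(-14)/(-19))*(-11) - 46109 = (57 + 6*(-1/19)*(-14))*(-11) - 46109 = (57 + 84/19)*(-11) - 46109 = (1167/19)*(-11) - 46109 = -12837/19 - 46109 = -888908/19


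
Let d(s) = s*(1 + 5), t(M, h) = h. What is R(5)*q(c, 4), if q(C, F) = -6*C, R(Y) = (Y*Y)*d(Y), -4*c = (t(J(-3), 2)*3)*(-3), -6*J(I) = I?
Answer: -20250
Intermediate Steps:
J(I) = -I/6
d(s) = 6*s (d(s) = s*6 = 6*s)
c = 9/2 (c = -2*3*(-3)/4 = -3*(-3)/2 = -1/4*(-18) = 9/2 ≈ 4.5000)
R(Y) = 6*Y**3 (R(Y) = (Y*Y)*(6*Y) = Y**2*(6*Y) = 6*Y**3)
R(5)*q(c, 4) = (6*5**3)*(-6*9/2) = (6*125)*(-27) = 750*(-27) = -20250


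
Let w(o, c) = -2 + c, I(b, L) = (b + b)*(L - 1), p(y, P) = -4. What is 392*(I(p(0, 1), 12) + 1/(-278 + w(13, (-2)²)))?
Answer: -2380322/69 ≈ -34497.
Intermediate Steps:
I(b, L) = 2*b*(-1 + L) (I(b, L) = (2*b)*(-1 + L) = 2*b*(-1 + L))
392*(I(p(0, 1), 12) + 1/(-278 + w(13, (-2)²))) = 392*(2*(-4)*(-1 + 12) + 1/(-278 + (-2 + (-2)²))) = 392*(2*(-4)*11 + 1/(-278 + (-2 + 4))) = 392*(-88 + 1/(-278 + 2)) = 392*(-88 + 1/(-276)) = 392*(-88 - 1/276) = 392*(-24289/276) = -2380322/69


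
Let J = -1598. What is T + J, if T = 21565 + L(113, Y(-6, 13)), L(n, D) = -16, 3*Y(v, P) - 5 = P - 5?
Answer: 19951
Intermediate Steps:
Y(v, P) = P/3 (Y(v, P) = 5/3 + (P - 5)/3 = 5/3 + (-5 + P)/3 = 5/3 + (-5/3 + P/3) = P/3)
T = 21549 (T = 21565 - 16 = 21549)
T + J = 21549 - 1598 = 19951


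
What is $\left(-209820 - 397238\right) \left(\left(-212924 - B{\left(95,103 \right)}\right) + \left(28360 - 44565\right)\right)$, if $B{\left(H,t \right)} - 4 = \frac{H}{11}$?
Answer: $\frac{1530124898364}{11} \approx 1.391 \cdot 10^{11}$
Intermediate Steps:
$B{\left(H,t \right)} = 4 + \frac{H}{11}$
$\left(-209820 - 397238\right) \left(\left(-212924 - B{\left(95,103 \right)}\right) + \left(28360 - 44565\right)\right) = \left(-209820 - 397238\right) \left(\left(-212924 - \left(4 + \frac{1}{11} \cdot 95\right)\right) + \left(28360 - 44565\right)\right) = - 607058 \left(\left(-212924 - \left(4 + \frac{95}{11}\right)\right) + \left(28360 - 44565\right)\right) = - 607058 \left(\left(-212924 - \frac{139}{11}\right) - 16205\right) = - 607058 \left(- \frac{2342303}{11} - 16205\right) = \left(-607058\right) \left(- \frac{2520558}{11}\right) = \frac{1530124898364}{11}$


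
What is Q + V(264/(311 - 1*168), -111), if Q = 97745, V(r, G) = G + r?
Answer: 1269266/13 ≈ 97636.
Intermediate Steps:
Q + V(264/(311 - 1*168), -111) = 97745 + (-111 + 264/(311 - 1*168)) = 97745 + (-111 + 264/(311 - 168)) = 97745 + (-111 + 264/143) = 97745 + (-111 + 264*(1/143)) = 97745 + (-111 + 24/13) = 97745 - 1419/13 = 1269266/13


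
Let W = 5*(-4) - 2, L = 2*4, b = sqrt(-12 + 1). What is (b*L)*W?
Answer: -176*I*sqrt(11) ≈ -583.73*I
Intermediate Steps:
b = I*sqrt(11) (b = sqrt(-11) = I*sqrt(11) ≈ 3.3166*I)
L = 8
W = -22 (W = -20 - 2 = -22)
(b*L)*W = ((I*sqrt(11))*8)*(-22) = (8*I*sqrt(11))*(-22) = -176*I*sqrt(11)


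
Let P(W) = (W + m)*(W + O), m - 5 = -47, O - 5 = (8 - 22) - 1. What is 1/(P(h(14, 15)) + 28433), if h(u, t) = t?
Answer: 1/28298 ≈ 3.5338e-5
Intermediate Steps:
O = -10 (O = 5 + ((8 - 22) - 1) = 5 + (-14 - 1) = 5 - 15 = -10)
m = -42 (m = 5 - 47 = -42)
P(W) = (-42 + W)*(-10 + W) (P(W) = (W - 42)*(W - 10) = (-42 + W)*(-10 + W))
1/(P(h(14, 15)) + 28433) = 1/((420 + 15² - 52*15) + 28433) = 1/((420 + 225 - 780) + 28433) = 1/(-135 + 28433) = 1/28298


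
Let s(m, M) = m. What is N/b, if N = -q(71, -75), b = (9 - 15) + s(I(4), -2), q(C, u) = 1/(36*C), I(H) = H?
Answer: 1/5112 ≈ 0.00019562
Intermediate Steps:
q(C, u) = 1/(36*C)
b = -2 (b = (9 - 15) + 4 = -6 + 4 = -2)
N = -1/2556 (N = -1/(36*71) = -1*1/2556 = -1/2556 ≈ -0.00039124)
N/b = -1/2556/(-2) = -1/2*(-1/2556) = 1/5112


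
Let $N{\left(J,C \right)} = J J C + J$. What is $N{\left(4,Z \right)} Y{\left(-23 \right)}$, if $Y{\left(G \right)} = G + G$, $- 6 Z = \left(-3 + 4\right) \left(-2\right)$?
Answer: $- \frac{1288}{3} \approx -429.33$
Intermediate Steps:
$Z = \frac{1}{3}$ ($Z = - \frac{\left(-3 + 4\right) \left(-2\right)}{6} = - \frac{1 \left(-2\right)}{6} = \left(- \frac{1}{6}\right) \left(-2\right) = \frac{1}{3} \approx 0.33333$)
$N{\left(J,C \right)} = J + C J^{2}$ ($N{\left(J,C \right)} = J^{2} C + J = C J^{2} + J = J + C J^{2}$)
$Y{\left(G \right)} = 2 G$
$N{\left(4,Z \right)} Y{\left(-23 \right)} = 4 \left(1 + \frac{1}{3} \cdot 4\right) 2 \left(-23\right) = 4 \left(1 + \frac{4}{3}\right) \left(-46\right) = 4 \cdot \frac{7}{3} \left(-46\right) = \frac{28}{3} \left(-46\right) = - \frac{1288}{3}$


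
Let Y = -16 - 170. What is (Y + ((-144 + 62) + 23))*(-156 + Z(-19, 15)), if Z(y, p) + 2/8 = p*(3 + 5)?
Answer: 35525/4 ≈ 8881.3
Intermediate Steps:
Y = -186
Z(y, p) = -¼ + 8*p (Z(y, p) = -¼ + p*(3 + 5) = -¼ + p*8 = -¼ + 8*p)
(Y + ((-144 + 62) + 23))*(-156 + Z(-19, 15)) = (-186 + ((-144 + 62) + 23))*(-156 + (-¼ + 8*15)) = (-186 + (-82 + 23))*(-156 + (-¼ + 120)) = (-186 - 59)*(-156 + 479/4) = -245*(-145/4) = 35525/4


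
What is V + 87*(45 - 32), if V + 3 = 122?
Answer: 1250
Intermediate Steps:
V = 119 (V = -3 + 122 = 119)
V + 87*(45 - 32) = 119 + 87*(45 - 32) = 119 + 87*13 = 119 + 1131 = 1250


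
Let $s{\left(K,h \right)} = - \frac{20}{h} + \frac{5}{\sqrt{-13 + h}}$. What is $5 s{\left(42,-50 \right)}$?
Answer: $2 - \frac{25 i \sqrt{7}}{21} \approx 2.0 - 3.1497 i$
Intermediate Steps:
$s{\left(K,h \right)} = - \frac{20}{h} + \frac{5}{\sqrt{-13 + h}}$
$5 s{\left(42,-50 \right)} = 5 \left(- \frac{20}{-50} + \frac{5}{\sqrt{-13 - 50}}\right) = 5 \left(\left(-20\right) \left(- \frac{1}{50}\right) + \frac{5}{3 i \sqrt{7}}\right) = 5 \left(\frac{2}{5} + 5 \left(- \frac{i \sqrt{7}}{21}\right)\right) = 5 \left(\frac{2}{5} - \frac{5 i \sqrt{7}}{21}\right) = 2 - \frac{25 i \sqrt{7}}{21}$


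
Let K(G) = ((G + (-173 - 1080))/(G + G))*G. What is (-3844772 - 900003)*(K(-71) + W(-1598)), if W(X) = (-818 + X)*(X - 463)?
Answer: -23622877719350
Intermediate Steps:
K(G) = -1253/2 + G/2 (K(G) = ((G - 1253)/((2*G)))*G = ((-1253 + G)*(1/(2*G)))*G = ((-1253 + G)/(2*G))*G = -1253/2 + G/2)
W(X) = (-818 + X)*(-463 + X)
(-3844772 - 900003)*(K(-71) + W(-1598)) = (-3844772 - 900003)*((-1253/2 + (1/2)*(-71)) + (378734 + (-1598)**2 - 1281*(-1598))) = -4744775*((-1253/2 - 71/2) + (378734 + 2553604 + 2047038)) = -4744775*(-662 + 4979376) = -4744775*4978714 = -23622877719350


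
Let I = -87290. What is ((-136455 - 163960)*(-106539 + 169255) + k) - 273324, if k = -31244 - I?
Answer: -18841044418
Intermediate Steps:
k = 56046 (k = -31244 - 1*(-87290) = -31244 + 87290 = 56046)
((-136455 - 163960)*(-106539 + 169255) + k) - 273324 = ((-136455 - 163960)*(-106539 + 169255) + 56046) - 273324 = (-300415*62716 + 56046) - 273324 = (-18840827140 + 56046) - 273324 = -18840771094 - 273324 = -18841044418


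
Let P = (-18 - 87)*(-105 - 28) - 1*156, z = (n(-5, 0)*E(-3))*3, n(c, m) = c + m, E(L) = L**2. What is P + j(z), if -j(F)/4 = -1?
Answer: 13813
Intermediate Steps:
z = -135 (z = ((-5 + 0)*(-3)**2)*3 = -5*9*3 = -45*3 = -135)
j(F) = 4 (j(F) = -4*(-1) = 4)
P = 13809 (P = -105*(-133) - 156 = 13965 - 156 = 13809)
P + j(z) = 13809 + 4 = 13813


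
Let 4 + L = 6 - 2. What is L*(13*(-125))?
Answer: 0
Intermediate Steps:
L = 0 (L = -4 + (6 - 2) = -4 + 4 = 0)
L*(13*(-125)) = 0*(13*(-125)) = 0*(-1625) = 0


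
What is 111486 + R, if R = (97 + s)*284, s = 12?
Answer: 142442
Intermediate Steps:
R = 30956 (R = (97 + 12)*284 = 109*284 = 30956)
111486 + R = 111486 + 30956 = 142442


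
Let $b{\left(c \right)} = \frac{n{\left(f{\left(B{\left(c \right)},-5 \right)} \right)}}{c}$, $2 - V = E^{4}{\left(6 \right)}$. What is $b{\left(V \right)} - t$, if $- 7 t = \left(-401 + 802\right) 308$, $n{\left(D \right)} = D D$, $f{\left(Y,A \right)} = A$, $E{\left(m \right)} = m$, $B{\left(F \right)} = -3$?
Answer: $\frac{22831311}{1294} \approx 17644.0$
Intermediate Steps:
$V = -1294$ ($V = 2 - 6^{4} = 2 - 1296 = -1294$)
$n{\left(D \right)} = D^{2}$
$t = -17644$ ($t = - \frac{\left(-401 + 802\right) 308}{7} = - \frac{401 \cdot 308}{7} = \left(- \frac{1}{7}\right) 123508 = -17644$)
$b{\left(c \right)} = \frac{25}{c}$ ($b{\left(c \right)} = \frac{\left(-5\right)^{2}}{c} = \frac{25}{c}$)
$b{\left(V \right)} - t = \frac{25}{-1294} - -17644 = 25 \left(- \frac{1}{1294}\right) + 17644 = - \frac{25}{1294} + 17644 = \frac{22831311}{1294}$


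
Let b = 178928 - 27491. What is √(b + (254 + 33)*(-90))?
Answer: √125607 ≈ 354.41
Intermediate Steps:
b = 151437
√(b + (254 + 33)*(-90)) = √(151437 + (254 + 33)*(-90)) = √(151437 + 287*(-90)) = √(151437 - 25830) = √125607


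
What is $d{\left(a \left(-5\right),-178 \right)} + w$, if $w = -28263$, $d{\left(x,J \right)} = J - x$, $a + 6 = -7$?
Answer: $-28506$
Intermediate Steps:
$a = -13$ ($a = -6 - 7 = -13$)
$d{\left(a \left(-5\right),-178 \right)} + w = \left(-178 - \left(-13\right) \left(-5\right)\right) - 28263 = \left(-178 - 65\right) - 28263 = -243 - 28263 = -28506$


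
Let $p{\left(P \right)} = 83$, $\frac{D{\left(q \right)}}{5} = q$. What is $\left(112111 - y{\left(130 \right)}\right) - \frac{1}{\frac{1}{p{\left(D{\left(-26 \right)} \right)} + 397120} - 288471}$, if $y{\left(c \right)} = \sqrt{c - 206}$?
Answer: $\frac{12845851772615135}{114581546612} - 2 i \sqrt{19} \approx 1.1211 \cdot 10^{5} - 8.7178 i$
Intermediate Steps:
$D{\left(q \right)} = 5 q$
$y{\left(c \right)} = \sqrt{-206 + c}$
$\left(112111 - y{\left(130 \right)}\right) - \frac{1}{\frac{1}{p{\left(D{\left(-26 \right)} \right)} + 397120} - 288471} = \left(112111 - \sqrt{-206 + 130}\right) - \frac{1}{\frac{1}{83 + 397120} - 288471} = \left(112111 - \sqrt{-76}\right) - \frac{1}{\frac{1}{397203} - 288471} = \left(112111 - 2 i \sqrt{19}\right) - \frac{1}{\frac{1}{397203} - 288471} = \left(112111 - 2 i \sqrt{19}\right) - \frac{1}{- \frac{114581546612}{397203}} = \left(112111 - 2 i \sqrt{19}\right) - - \frac{397203}{114581546612} = \left(112111 - 2 i \sqrt{19}\right) + \frac{397203}{114581546612} = \frac{12845851772615135}{114581546612} - 2 i \sqrt{19}$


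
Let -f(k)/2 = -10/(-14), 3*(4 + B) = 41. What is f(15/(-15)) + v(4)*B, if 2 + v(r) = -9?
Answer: -2263/21 ≈ -107.76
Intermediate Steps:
B = 29/3 (B = -4 + (⅓)*41 = -4 + 41/3 = 29/3 ≈ 9.6667)
f(k) = -10/7 (f(k) = -(-20)/(-14) = -(-20)*(-1)/14 = -2*5/7 = -10/7)
v(r) = -11 (v(r) = -2 - 9 = -11)
f(15/(-15)) + v(4)*B = -10/7 - 11*29/3 = -10/7 - 319/3 = -2263/21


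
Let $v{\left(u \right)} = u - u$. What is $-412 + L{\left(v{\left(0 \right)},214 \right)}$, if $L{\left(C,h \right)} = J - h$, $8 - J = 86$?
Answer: $-704$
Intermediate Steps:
$J = -78$ ($J = 8 - 86 = -78$)
$v{\left(u \right)} = 0$
$L{\left(C,h \right)} = -78 - h$
$-412 + L{\left(v{\left(0 \right)},214 \right)} = -412 - 292 = -704$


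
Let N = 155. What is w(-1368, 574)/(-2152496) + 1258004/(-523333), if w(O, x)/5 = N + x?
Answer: -2709756126769/1126472189168 ≈ -2.4055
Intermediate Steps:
w(O, x) = 775 + 5*x (w(O, x) = 5*(155 + x) = 775 + 5*x)
w(-1368, 574)/(-2152496) + 1258004/(-523333) = (775 + 5*574)/(-2152496) + 1258004/(-523333) = (775 + 2870)*(-1/2152496) + 1258004*(-1/523333) = 3645*(-1/2152496) - 1258004/523333 = -3645/2152496 - 1258004/523333 = -2709756126769/1126472189168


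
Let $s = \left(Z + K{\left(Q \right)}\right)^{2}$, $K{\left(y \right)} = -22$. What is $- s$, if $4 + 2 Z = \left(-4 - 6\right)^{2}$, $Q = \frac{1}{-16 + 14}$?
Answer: $-676$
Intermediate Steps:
$Q = - \frac{1}{2}$ ($Q = \frac{1}{-2} = - \frac{1}{2} \approx -0.5$)
$Z = 48$ ($Z = -2 + \frac{\left(-4 - 6\right)^{2}}{2} = -2 + \frac{\left(-10\right)^{2}}{2} = -2 + \frac{1}{2} \cdot 100 = -2 + 50 = 48$)
$s = 676$ ($s = \left(48 - 22\right)^{2} = 26^{2} = 676$)
$- s = \left(-1\right) 676 = -676$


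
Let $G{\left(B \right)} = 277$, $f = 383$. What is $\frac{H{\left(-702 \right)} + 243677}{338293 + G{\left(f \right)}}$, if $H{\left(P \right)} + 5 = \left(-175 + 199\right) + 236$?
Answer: $\frac{121966}{169285} \approx 0.72048$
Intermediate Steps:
$H{\left(P \right)} = 255$ ($H{\left(P \right)} = -5 + \left(\left(-175 + 199\right) + 236\right) = -5 + \left(24 + 236\right) = -5 + 260 = 255$)
$\frac{H{\left(-702 \right)} + 243677}{338293 + G{\left(f \right)}} = \frac{255 + 243677}{338293 + 277} = \frac{243932}{338570} = 243932 \cdot \frac{1}{338570} = \frac{121966}{169285}$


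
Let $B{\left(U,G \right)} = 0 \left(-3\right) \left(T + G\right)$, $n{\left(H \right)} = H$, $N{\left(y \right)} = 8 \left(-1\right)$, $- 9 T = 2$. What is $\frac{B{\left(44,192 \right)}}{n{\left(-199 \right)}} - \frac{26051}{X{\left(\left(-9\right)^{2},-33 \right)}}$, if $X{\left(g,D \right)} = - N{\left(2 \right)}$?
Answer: $- \frac{26051}{8} \approx -3256.4$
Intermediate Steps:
$T = - \frac{2}{9}$ ($T = \left(- \frac{1}{9}\right) 2 = - \frac{2}{9} \approx -0.22222$)
$N{\left(y \right)} = -8$
$X{\left(g,D \right)} = 8$ ($X{\left(g,D \right)} = \left(-1\right) \left(-8\right) = 8$)
$B{\left(U,G \right)} = 0$ ($B{\left(U,G \right)} = 0 \left(-3\right) \left(- \frac{2}{9} + G\right) = 0 \left(- \frac{2}{9} + G\right) = 0$)
$\frac{B{\left(44,192 \right)}}{n{\left(-199 \right)}} - \frac{26051}{X{\left(\left(-9\right)^{2},-33 \right)}} = \frac{0}{-199} - \frac{26051}{8} = 0 \left(- \frac{1}{199}\right) - \frac{26051}{8} = 0 - \frac{26051}{8} = - \frac{26051}{8}$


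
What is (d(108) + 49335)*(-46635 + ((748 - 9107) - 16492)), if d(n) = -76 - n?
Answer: -3513608386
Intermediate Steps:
(d(108) + 49335)*(-46635 + ((748 - 9107) - 16492)) = ((-76 - 1*108) + 49335)*(-46635 + ((748 - 9107) - 16492)) = ((-76 - 108) + 49335)*(-46635 + (-8359 - 16492)) = (-184 + 49335)*(-46635 - 24851) = 49151*(-71486) = -3513608386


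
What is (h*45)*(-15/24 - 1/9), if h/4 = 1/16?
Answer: -265/32 ≈ -8.2813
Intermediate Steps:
h = ¼ (h = 4/16 = 4*(1/16) = ¼ ≈ 0.25000)
(h*45)*(-15/24 - 1/9) = ((¼)*45)*(-15/24 - 1/9) = 45*(-15*1/24 - 1*⅑)/4 = 45*(-5/8 - ⅑)/4 = (45/4)*(-53/72) = -265/32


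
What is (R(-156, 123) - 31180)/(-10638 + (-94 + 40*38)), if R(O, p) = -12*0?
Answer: 7795/2303 ≈ 3.3847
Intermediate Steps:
R(O, p) = 0
(R(-156, 123) - 31180)/(-10638 + (-94 + 40*38)) = (0 - 31180)/(-10638 + (-94 + 40*38)) = -31180/(-10638 + (-94 + 1520)) = -31180/(-10638 + 1426) = -31180/(-9212) = -31180*(-1/9212) = 7795/2303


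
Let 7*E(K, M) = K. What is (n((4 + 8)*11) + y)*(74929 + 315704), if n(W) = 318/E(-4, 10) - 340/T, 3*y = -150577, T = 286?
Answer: -5669845152509/286 ≈ -1.9825e+10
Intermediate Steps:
y = -150577/3 (y = (⅓)*(-150577) = -150577/3 ≈ -50192.)
E(K, M) = K/7
n(W) = -159499/286 (n(W) = 318/(((⅐)*(-4))) - 340/286 = 318/(-4/7) - 340*1/286 = 318*(-7/4) - 170/143 = -1113/2 - 170/143 = -159499/286)
(n((4 + 8)*11) + y)*(74929 + 315704) = (-159499/286 - 150577/3)*(74929 + 315704) = -43543519/858*390633 = -5669845152509/286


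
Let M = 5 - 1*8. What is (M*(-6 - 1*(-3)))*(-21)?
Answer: -189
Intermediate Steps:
M = -3 (M = 5 - 8 = -3)
(M*(-6 - 1*(-3)))*(-21) = -3*(-6 - 1*(-3))*(-21) = -3*(-6 + 3)*(-21) = -3*(-3)*(-21) = 9*(-21) = -189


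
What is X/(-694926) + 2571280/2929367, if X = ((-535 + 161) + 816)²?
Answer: 35722249138/59873332113 ≈ 0.59663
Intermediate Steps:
X = 195364 (X = (-374 + 816)² = 442² = 195364)
X/(-694926) + 2571280/2929367 = 195364/(-694926) + 2571280/2929367 = 195364*(-1/694926) + 2571280*(1/2929367) = -5746/20439 + 2571280/2929367 = 35722249138/59873332113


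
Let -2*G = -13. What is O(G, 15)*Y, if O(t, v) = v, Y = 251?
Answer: 3765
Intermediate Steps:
G = 13/2 (G = -½*(-13) = 13/2 ≈ 6.5000)
O(G, 15)*Y = 15*251 = 3765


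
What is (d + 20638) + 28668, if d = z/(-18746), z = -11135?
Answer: 924301411/18746 ≈ 49307.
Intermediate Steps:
d = 11135/18746 (d = -11135/(-18746) = -11135*(-1/18746) = 11135/18746 ≈ 0.59399)
(d + 20638) + 28668 = (11135/18746 + 20638) + 28668 = 386891083/18746 + 28668 = 924301411/18746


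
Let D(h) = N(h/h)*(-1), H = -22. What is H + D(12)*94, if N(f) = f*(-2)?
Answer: 166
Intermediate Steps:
N(f) = -2*f
D(h) = 2 (D(h) = -2*h/h*(-1) = -2*1*(-1) = -2*(-1) = 2)
H + D(12)*94 = -22 + 2*94 = -22 + 188 = 166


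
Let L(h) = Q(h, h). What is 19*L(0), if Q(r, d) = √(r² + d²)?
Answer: 0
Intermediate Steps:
Q(r, d) = √(d² + r²)
L(h) = √2*√(h²) (L(h) = √(h² + h²) = √(2*h²) = √2*√(h²))
19*L(0) = 19*(√2*√(0²)) = 19*(√2*√0) = 19*(√2*0) = 19*0 = 0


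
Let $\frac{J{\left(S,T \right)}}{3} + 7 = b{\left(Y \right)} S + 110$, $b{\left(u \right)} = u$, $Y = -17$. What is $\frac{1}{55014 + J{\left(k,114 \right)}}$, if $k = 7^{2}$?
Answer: $\frac{1}{52824} \approx 1.8931 \cdot 10^{-5}$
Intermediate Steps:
$k = 49$
$J{\left(S,T \right)} = 309 - 51 S$ ($J{\left(S,T \right)} = -21 + 3 \left(- 17 S + 110\right) = -21 + 3 \left(110 - 17 S\right) = -21 - \left(-330 + 51 S\right) = 309 - 51 S$)
$\frac{1}{55014 + J{\left(k,114 \right)}} = \frac{1}{55014 + \left(309 - 2499\right)} = \frac{1}{55014 - 2190} = \frac{1}{52824}$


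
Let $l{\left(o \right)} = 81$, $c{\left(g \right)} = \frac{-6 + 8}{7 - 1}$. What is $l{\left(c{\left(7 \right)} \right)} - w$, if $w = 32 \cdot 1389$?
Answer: $-44367$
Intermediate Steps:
$c{\left(g \right)} = \frac{1}{3}$ ($c{\left(g \right)} = \frac{2}{6} = 2 \cdot \frac{1}{6} = \frac{1}{3}$)
$w = 44448$
$l{\left(c{\left(7 \right)} \right)} - w = 81 - 44448 = -44367$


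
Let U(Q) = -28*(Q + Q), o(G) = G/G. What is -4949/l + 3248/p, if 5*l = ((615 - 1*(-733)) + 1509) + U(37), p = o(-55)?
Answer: 504987/157 ≈ 3216.5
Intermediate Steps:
o(G) = 1
p = 1
U(Q) = -56*Q
l = 157 (l = (((615 - 1*(-733)) + 1509) - 56*37)/5 = (((615 + 733) + 1509) - 2072)/5 = ((1348 + 1509) - 2072)/5 = (2857 - 2072)/5 = (⅕)*785 = 157)
-4949/l + 3248/p = -4949/157 + 3248/1 = -4949*1/157 + 3248*1 = -4949/157 + 3248 = 504987/157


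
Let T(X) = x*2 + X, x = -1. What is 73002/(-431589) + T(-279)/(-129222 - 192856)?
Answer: -7797020549/46335107314 ≈ -0.16827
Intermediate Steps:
T(X) = -2 + X (T(X) = -1*2 + X = -2 + X)
73002/(-431589) + T(-279)/(-129222 - 192856) = 73002/(-431589) + (-2 - 279)/(-129222 - 192856) = 73002*(-1/431589) - 281/(-322078) = -24334/143863 - 281*(-1/322078) = -24334/143863 + 281/322078 = -7797020549/46335107314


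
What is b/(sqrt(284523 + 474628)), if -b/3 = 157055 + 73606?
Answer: -691983*sqrt(759151)/759151 ≈ -794.20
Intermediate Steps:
b = -691983 (b = -3*(157055 + 73606) = -3*230661 = -691983)
b/(sqrt(284523 + 474628)) = -691983/sqrt(284523 + 474628) = -691983*sqrt(759151)/759151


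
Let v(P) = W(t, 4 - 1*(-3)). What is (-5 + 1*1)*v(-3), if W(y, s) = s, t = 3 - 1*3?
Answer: -28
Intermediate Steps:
t = 0 (t = 3 - 3 = 0)
v(P) = 7 (v(P) = 4 - 1*(-3) = 4 + 3 = 7)
(-5 + 1*1)*v(-3) = (-5 + 1*1)*7 = (-5 + 1)*7 = -4*7 = -28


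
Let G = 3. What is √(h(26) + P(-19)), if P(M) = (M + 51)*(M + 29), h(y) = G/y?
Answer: √216398/26 ≈ 17.892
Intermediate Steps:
h(y) = 3/y
P(M) = (29 + M)*(51 + M) (P(M) = (51 + M)*(29 + M) = (29 + M)*(51 + M))
√(h(26) + P(-19)) = √(3/26 + (1479 + (-19)² + 80*(-19))) = √(3*(1/26) + (1479 + 361 - 1520)) = √(3/26 + 320) = √(8323/26) = √216398/26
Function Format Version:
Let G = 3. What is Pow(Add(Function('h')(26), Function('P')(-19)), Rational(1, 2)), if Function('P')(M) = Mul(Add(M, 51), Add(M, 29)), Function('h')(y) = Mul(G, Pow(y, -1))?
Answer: Mul(Rational(1, 26), Pow(216398, Rational(1, 2))) ≈ 17.892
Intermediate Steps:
Function('h')(y) = Mul(3, Pow(y, -1))
Function('P')(M) = Mul(Add(29, M), Add(51, M)) (Function('P')(M) = Mul(Add(51, M), Add(29, M)) = Mul(Add(29, M), Add(51, M)))
Pow(Add(Function('h')(26), Function('P')(-19)), Rational(1, 2)) = Pow(Add(Mul(3, Pow(26, -1)), Add(1479, Pow(-19, 2), Mul(80, -19))), Rational(1, 2)) = Pow(Add(Mul(3, Rational(1, 26)), Add(1479, 361, -1520)), Rational(1, 2)) = Pow(Add(Rational(3, 26), 320), Rational(1, 2)) = Pow(Rational(8323, 26), Rational(1, 2)) = Mul(Rational(1, 26), Pow(216398, Rational(1, 2)))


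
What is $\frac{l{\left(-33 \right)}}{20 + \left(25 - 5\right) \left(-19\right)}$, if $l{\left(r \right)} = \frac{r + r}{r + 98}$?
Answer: $\frac{11}{3900} \approx 0.0028205$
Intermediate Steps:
$l{\left(r \right)} = \frac{2 r}{98 + r}$
$\frac{l{\left(-33 \right)}}{20 + \left(25 - 5\right) \left(-19\right)} = \frac{2 \left(-33\right) \frac{1}{98 - 33}}{20 + \left(25 - 5\right) \left(-19\right)} = \frac{2 \left(-33\right) \frac{1}{65}}{20 + \left(25 - 5\right) \left(-19\right)} = \frac{2 \left(-33\right) \frac{1}{65}}{20 + 20 \left(-19\right)} = - \frac{66}{65 \left(20 - 380\right)} = - \frac{66}{65 \left(-360\right)} = \left(- \frac{66}{65}\right) \left(- \frac{1}{360}\right) = \frac{11}{3900}$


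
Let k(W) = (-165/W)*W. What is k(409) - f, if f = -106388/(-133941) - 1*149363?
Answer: 19983622930/133941 ≈ 1.4920e+5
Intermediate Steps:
k(W) = -165
f = -20005723195/133941 (f = -106388*(-1/133941) - 149363 = 106388/133941 - 149363 = -20005723195/133941 ≈ -1.4936e+5)
k(409) - f = -165 - 1*(-20005723195/133941) = -165 + 20005723195/133941 = 19983622930/133941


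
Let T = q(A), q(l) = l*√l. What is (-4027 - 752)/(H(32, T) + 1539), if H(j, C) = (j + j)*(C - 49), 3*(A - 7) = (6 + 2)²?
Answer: -206065701/2446594957 - 77993280*√255/2446594957 ≈ -0.59328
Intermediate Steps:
A = 85/3 (A = 7 + (6 + 2)²/3 = 7 + (⅓)*8² = 7 + (⅓)*64 = 7 + 64/3 = 85/3 ≈ 28.333)
q(l) = l^(3/2)
T = 85*√255/9 (T = (85/3)^(3/2) = 85*√255/9 ≈ 150.82)
H(j, C) = 2*j*(-49 + C) (H(j, C) = (2*j)*(-49 + C) = 2*j*(-49 + C))
(-4027 - 752)/(H(32, T) + 1539) = (-4027 - 752)/(2*32*(-49 + 85*√255/9) + 1539) = -4779/((-3136 + 5440*√255/9) + 1539) = -4779/(-1597 + 5440*√255/9)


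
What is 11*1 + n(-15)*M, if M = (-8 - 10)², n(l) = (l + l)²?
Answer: 291611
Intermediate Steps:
n(l) = 4*l² (n(l) = (2*l)² = 4*l²)
M = 324 (M = (-18)² = 324)
11*1 + n(-15)*M = 11*1 + (4*(-15)²)*324 = 11 + (4*225)*324 = 11 + 900*324 = 11 + 291600 = 291611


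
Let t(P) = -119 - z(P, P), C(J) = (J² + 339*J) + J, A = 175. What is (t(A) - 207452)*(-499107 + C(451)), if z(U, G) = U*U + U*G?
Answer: 38270970486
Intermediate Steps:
C(J) = J² + 340*J
z(U, G) = U² + G*U
t(P) = -119 - 2*P² (t(P) = -119 - P*(P + P) = -119 - P*2*P = -119 - 2*P²)
(t(A) - 207452)*(-499107 + C(451)) = ((-119 - 2*175²) - 207452)*(-499107 + 451*(340 + 451)) = ((-119 - 2*30625) - 207452)*(-499107 + 451*791) = ((-119 - 61250) - 207452)*(-499107 + 356741) = (-61369 - 207452)*(-142366) = -268821*(-142366) = 38270970486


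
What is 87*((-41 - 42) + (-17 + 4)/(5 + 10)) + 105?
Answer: -35957/5 ≈ -7191.4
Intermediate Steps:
87*((-41 - 42) + (-17 + 4)/(5 + 10)) + 105 = 87*(-83 - 13/15) + 105 = 87*(-1258/15) + 105 = -36482/5 + 105 = -35957/5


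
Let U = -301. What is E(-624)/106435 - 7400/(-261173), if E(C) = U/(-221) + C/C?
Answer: 174200131306/6143346564355 ≈ 0.028356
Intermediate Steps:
E(C) = 522/221 (E(C) = -301/(-221) + C/C = -301*(-1/221) + 1 = 301/221 + 1 = 522/221)
E(-624)/106435 - 7400/(-261173) = (522/221)/106435 - 7400/(-261173) = (522/221)*(1/106435) - 7400*(-1/261173) = 522/23522135 + 7400/261173 = 174200131306/6143346564355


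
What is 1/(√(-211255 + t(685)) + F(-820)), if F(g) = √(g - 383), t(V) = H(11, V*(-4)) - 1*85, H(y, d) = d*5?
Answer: -I/(√1203 + 4*√14065) ≈ -0.0019644*I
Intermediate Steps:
H(y, d) = 5*d
t(V) = -85 - 20*V (t(V) = 5*(V*(-4)) - 1*85 = 5*(-4*V) - 85 = -20*V - 85 = -85 - 20*V)
F(g) = √(-383 + g)
1/(√(-211255 + t(685)) + F(-820)) = 1/(√(-211255 + (-85 - 20*685)) + √(-383 - 820)) = 1/(√(-211255 + (-85 - 13700)) + √(-1203)) = 1/(√(-211255 - 13785) + I*√1203) = 1/(√(-225040) + I*√1203) = 1/(4*I*√14065 + I*√1203) = 1/(I*√1203 + 4*I*√14065)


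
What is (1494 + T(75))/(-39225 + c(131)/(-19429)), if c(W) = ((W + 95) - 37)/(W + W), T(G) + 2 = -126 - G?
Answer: -6571703818/199670861739 ≈ -0.032913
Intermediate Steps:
T(G) = -128 - G (T(G) = -2 + (-126 - G) = -128 - G)
c(W) = (58 + W)/(2*W) (c(W) = ((95 + W) - 37)/((2*W)) = (58 + W)*(1/(2*W)) = (58 + W)/(2*W))
(1494 + T(75))/(-39225 + c(131)/(-19429)) = (1494 + (-128 - 1*75))/(-39225 + ((½)*(58 + 131)/131)/(-19429)) = (1494 + (-128 - 75))/(-39225 + ((½)*(1/131)*189)*(-1/19429)) = (1494 - 203)/(-39225 + (189/262)*(-1/19429)) = 1291/(-39225 - 189/5090398) = 1291/(-199670861739/5090398) = 1291*(-5090398/199670861739) = -6571703818/199670861739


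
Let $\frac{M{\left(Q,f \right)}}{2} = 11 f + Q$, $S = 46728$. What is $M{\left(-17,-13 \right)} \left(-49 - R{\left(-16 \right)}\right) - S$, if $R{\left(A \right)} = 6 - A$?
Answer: $-24008$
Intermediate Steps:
$M{\left(Q,f \right)} = 2 Q + 22 f$ ($M{\left(Q,f \right)} = 2 \left(11 f + Q\right) = 2 \left(Q + 11 f\right) = 2 Q + 22 f$)
$M{\left(-17,-13 \right)} \left(-49 - R{\left(-16 \right)}\right) - S = \left(2 \left(-17\right) + 22 \left(-13\right)\right) \left(-49 - \left(6 - -16\right)\right) - 46728 = \left(-34 - 286\right) \left(-49 - \left(6 + 16\right)\right) - 46728 = - 320 \left(-49 - 22\right) - 46728 = \left(-320\right) \left(-71\right) - 46728 = 22720 - 46728 = -24008$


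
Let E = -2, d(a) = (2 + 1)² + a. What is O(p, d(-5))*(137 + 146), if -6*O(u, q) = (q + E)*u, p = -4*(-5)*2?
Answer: -11320/3 ≈ -3773.3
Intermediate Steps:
d(a) = 9 + a (d(a) = 3² + a = 9 + a)
p = 40 (p = 20*2 = 40)
O(u, q) = -u*(-2 + q)/6 (O(u, q) = -(q - 2)*u/6 = -(-2 + q)*u/6 = -u*(-2 + q)/6)
O(p, d(-5))*(137 + 146) = ((⅙)*40*(2 - (9 - 5)))*(137 + 146) = ((⅙)*40*(2 - 1*4))*283 = ((⅙)*40*(2 - 4))*283 = ((⅙)*40*(-2))*283 = -40/3*283 = -11320/3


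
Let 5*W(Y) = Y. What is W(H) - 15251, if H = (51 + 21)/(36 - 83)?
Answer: -3584057/235 ≈ -15251.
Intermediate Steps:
H = -72/47 (H = 72/(-47) = 72*(-1/47) = -72/47 ≈ -1.5319)
W(Y) = Y/5
W(H) - 15251 = (⅕)*(-72/47) - 15251 = -72/235 - 15251 = -3584057/235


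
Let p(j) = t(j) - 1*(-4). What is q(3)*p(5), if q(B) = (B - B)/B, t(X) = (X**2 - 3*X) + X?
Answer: 0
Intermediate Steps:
t(X) = X**2 - 2*X
q(B) = 0 (q(B) = 0/B = 0)
p(j) = 4 + j*(-2 + j) (p(j) = j*(-2 + j) - 1*(-4) = j*(-2 + j) + 4 = 4 + j*(-2 + j))
q(3)*p(5) = 0*(4 + 5*(-2 + 5)) = 0*(4 + 5*3) = 0*(4 + 15) = 0*19 = 0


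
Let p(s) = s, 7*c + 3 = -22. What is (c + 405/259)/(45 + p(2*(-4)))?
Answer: -520/9583 ≈ -0.054263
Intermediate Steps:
c = -25/7 (c = -3/7 + (1/7)*(-22) = -3/7 - 22/7 = -25/7 ≈ -3.5714)
(c + 405/259)/(45 + p(2*(-4))) = (-25/7 + 405/259)/(45 + 2*(-4)) = (-25/7 + 405*(1/259))/(45 - 8) = (-25/7 + 405/259)/37 = -520/259*1/37 = -520/9583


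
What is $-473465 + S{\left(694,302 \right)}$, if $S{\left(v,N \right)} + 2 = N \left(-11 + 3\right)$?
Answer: $-475883$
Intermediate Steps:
$S{\left(v,N \right)} = -2 - 8 N$ ($S{\left(v,N \right)} = -2 + N \left(-11 + 3\right) = -2 + N \left(-8\right) = -2 - 8 N$)
$-473465 + S{\left(694,302 \right)} = -473465 - 2418 = -475883$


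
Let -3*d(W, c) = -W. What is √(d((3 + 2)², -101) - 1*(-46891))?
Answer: √422094/3 ≈ 216.56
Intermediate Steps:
d(W, c) = W/3 (d(W, c) = -(-1)*W/3 = W/3)
√(d((3 + 2)², -101) - 1*(-46891)) = √((3 + 2)²/3 - 1*(-46891)) = √((⅓)*5² + 46891) = √((⅓)*25 + 46891) = √(25/3 + 46891) = √(140698/3) = √422094/3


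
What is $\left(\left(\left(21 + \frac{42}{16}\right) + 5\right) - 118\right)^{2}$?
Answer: $\frac{511225}{64} \approx 7987.9$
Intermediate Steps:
$\left(\left(\left(21 + \frac{42}{16}\right) + 5\right) - 118\right)^{2} = \left(\left(\left(21 + 42 \cdot \frac{1}{16}\right) + 5\right) - 118\right)^{2} = \left(\left(\left(21 + \frac{21}{8}\right) + 5\right) - 118\right)^{2} = \left(\left(\frac{189}{8} + 5\right) - 118\right)^{2} = \left(\frac{229}{8} - 118\right)^{2} = \left(- \frac{715}{8}\right)^{2} = \frac{511225}{64}$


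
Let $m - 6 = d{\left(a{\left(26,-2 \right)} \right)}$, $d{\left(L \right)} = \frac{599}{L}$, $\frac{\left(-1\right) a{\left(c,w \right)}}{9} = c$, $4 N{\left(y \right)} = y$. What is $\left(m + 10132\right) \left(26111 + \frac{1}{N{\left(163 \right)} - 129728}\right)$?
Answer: $\frac{32124712448293555}{121387266} \approx 2.6465 \cdot 10^{8}$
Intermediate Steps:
$N{\left(y \right)} = \frac{y}{4}$
$a{\left(c,w \right)} = - 9 c$
$m = \frac{805}{234}$ ($m = 6 + \frac{599}{\left(-9\right) 26} = 6 + \frac{599}{-234} = 6 + 599 \left(- \frac{1}{234}\right) = 6 - \frac{599}{234} = \frac{805}{234} \approx 3.4402$)
$\left(m + 10132\right) \left(26111 + \frac{1}{N{\left(163 \right)} - 129728}\right) = \left(\frac{805}{234} + 10132\right) \left(26111 + \frac{1}{\frac{1}{4} \cdot 163 - 129728}\right) = \frac{2371693 \left(26111 + \frac{1}{\frac{163}{4} - 129728}\right)}{234} = \frac{2371693 \left(26111 + \frac{1}{- \frac{518749}{4}}\right)}{234} = \frac{2371693 \left(26111 - \frac{4}{518749}\right)}{234} = \frac{2371693}{234} \cdot \frac{13545055135}{518749} = \frac{32124712448293555}{121387266}$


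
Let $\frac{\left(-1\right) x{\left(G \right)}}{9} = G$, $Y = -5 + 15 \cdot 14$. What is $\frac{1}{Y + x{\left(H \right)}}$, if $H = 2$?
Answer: $\frac{1}{187} \approx 0.0053476$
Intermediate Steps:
$Y = 205$ ($Y = -5 + 210 = 205$)
$x{\left(G \right)} = - 9 G$
$\frac{1}{Y + x{\left(H \right)}} = \frac{1}{205 - 18} = \frac{1}{187}$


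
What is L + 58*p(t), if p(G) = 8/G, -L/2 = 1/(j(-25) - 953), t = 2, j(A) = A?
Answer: 113449/489 ≈ 232.00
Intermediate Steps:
L = 1/489 (L = -2/(-25 - 953) = -2/(-978) = -2*(-1/978) = 1/489 ≈ 0.0020450)
L + 58*p(t) = 1/489 + 58*(8/2) = 1/489 + 58*(8*(1/2)) = 1/489 + 58*4 = 1/489 + 232 = 113449/489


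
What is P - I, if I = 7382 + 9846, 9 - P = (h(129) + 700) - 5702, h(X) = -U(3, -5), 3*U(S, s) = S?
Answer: -12216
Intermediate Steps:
U(S, s) = S/3
h(X) = -1 (h(X) = -3/3 = -1*1 = -1)
P = 5012 (P = 9 - ((-1 + 700) - 5702) = 9 - (699 - 5702) = 9 - 1*(-5003) = 9 + 5003 = 5012)
I = 17228
P - I = 5012 - 1*17228 = 5012 - 17228 = -12216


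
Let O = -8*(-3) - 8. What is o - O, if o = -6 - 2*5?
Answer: -32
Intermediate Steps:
o = -16 (o = -6 - 10 = -16)
O = 16 (O = 24 - 8 = 16)
o - O = -16 - 1*16 = -16 - 16 = -32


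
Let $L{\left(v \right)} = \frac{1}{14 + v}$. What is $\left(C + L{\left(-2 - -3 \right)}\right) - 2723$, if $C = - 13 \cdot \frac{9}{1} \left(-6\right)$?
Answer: $- \frac{30314}{15} \approx -2020.9$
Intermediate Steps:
$C = 702$ ($C = - 13 \cdot 9 \cdot 1 \left(-6\right) = \left(-13\right) 9 \left(-6\right) = \left(-117\right) \left(-6\right) = 702$)
$\left(C + L{\left(-2 - -3 \right)}\right) - 2723 = \left(702 + \frac{1}{14 - -1}\right) - 2723 = \left(702 + \frac{1}{14 + \left(-2 + 3\right)}\right) - 2723 = \left(702 + \frac{1}{14 + 1}\right) - 2723 = \left(702 + \frac{1}{15}\right) - 2723 = \frac{10531}{15} - 2723 = - \frac{30314}{15}$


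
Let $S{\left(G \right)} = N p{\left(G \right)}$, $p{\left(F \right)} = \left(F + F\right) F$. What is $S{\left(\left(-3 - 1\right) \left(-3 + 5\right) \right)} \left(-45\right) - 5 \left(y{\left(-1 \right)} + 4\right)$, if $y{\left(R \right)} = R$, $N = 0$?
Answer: $-15$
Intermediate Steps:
$p{\left(F \right)} = 2 F^{2}$ ($p{\left(F \right)} = 2 F F = 2 F^{2}$)
$S{\left(G \right)} = 0$ ($S{\left(G \right)} = 0 \cdot 2 G^{2} = 0$)
$S{\left(\left(-3 - 1\right) \left(-3 + 5\right) \right)} \left(-45\right) - 5 \left(y{\left(-1 \right)} + 4\right) = 0 \left(-45\right) - 5 \left(-1 + 4\right) = 0 - 15 = -15$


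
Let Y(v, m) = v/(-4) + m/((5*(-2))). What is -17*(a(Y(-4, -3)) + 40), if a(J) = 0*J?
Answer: -680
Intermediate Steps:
Y(v, m) = -v/4 - m/10 (Y(v, m) = v*(-1/4) + m/(-10) = -v/4 + m*(-1/10) = -v/4 - m/10)
a(J) = 0
-17*(a(Y(-4, -3)) + 40) = -17*(0 + 40) = -17*40 = -680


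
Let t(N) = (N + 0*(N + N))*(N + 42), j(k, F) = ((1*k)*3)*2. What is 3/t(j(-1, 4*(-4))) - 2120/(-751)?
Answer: 151889/54072 ≈ 2.8090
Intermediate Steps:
j(k, F) = 6*k (j(k, F) = (k*3)*2 = (3*k)*2 = 6*k)
t(N) = N*(42 + N) (t(N) = (N + 0*(2*N))*(42 + N) = (N + 0)*(42 + N) = N*(42 + N))
3/t(j(-1, 4*(-4))) - 2120/(-751) = 3/(((6*(-1))*(42 + 6*(-1)))) - 2120/(-751) = 3/((-6*(42 - 6))) - 2120*(-1/751) = 3/((-6*36)) + 2120/751 = 3/(-216) + 2120/751 = 3*(-1/216) + 2120/751 = -1/72 + 2120/751 = 151889/54072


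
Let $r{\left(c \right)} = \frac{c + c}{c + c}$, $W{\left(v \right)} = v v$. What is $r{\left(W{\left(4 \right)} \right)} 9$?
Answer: $9$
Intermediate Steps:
$W{\left(v \right)} = v^{2}$
$r{\left(c \right)} = 1$ ($r{\left(c \right)} = \frac{2 c}{2 c} = 2 c \frac{1}{2 c} = 1$)
$r{\left(W{\left(4 \right)} \right)} 9 = 1 \cdot 9 = 9$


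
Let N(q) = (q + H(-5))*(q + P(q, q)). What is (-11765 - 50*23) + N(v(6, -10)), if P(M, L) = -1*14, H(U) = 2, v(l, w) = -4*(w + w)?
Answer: -7503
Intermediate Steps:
v(l, w) = -8*w
P(M, L) = -14
N(q) = (-14 + q)*(2 + q) (N(q) = (q + 2)*(q - 14) = (2 + q)*(-14 + q) = (-14 + q)*(2 + q))
(-11765 - 50*23) + N(v(6, -10)) = (-11765 - 50*23) + (-28 + (-8*(-10))² - (-96)*(-10)) = (-11765 - 1150) + (-28 + 80² - 12*80) = -12915 + (-28 + 6400 - 960) = -12915 + 5412 = -7503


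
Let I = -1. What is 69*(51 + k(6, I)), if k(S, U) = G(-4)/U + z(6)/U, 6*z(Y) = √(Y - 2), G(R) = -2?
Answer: 3634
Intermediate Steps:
z(Y) = √(-2 + Y)/6 (z(Y) = √(Y - 2)/6 = √(-2 + Y)/6)
k(S, U) = -5/(3*U) (k(S, U) = -2/U + (√(-2 + 6)/6)/U = -2/U + (√4/6)/U = -2/U + ((⅙)*2)/U = -2/U + 1/(3*U) = -5/(3*U))
69*(51 + k(6, I)) = 69*(51 - 5/3/(-1)) = 69*(51 - 5/3*(-1)) = 69*(51 + 5/3) = 69*(158/3) = 3634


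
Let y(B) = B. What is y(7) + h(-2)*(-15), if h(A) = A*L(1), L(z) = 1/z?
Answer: 37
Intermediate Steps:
h(A) = A (h(A) = A/1 = A*1 = A)
y(7) + h(-2)*(-15) = 7 - 2*(-15) = 7 + 30 = 37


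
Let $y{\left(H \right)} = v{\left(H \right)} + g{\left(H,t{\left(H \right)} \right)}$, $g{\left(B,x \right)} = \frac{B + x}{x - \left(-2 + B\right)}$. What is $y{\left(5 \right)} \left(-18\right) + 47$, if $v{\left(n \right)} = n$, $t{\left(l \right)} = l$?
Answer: $-133$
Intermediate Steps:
$g{\left(B,x \right)} = \frac{B + x}{2 + x - B}$
$y{\left(H \right)} = 2 H$ ($y{\left(H \right)} = H + \frac{H + H}{2 + H - H} = H + \frac{2 H}{2} = H + H = 2 H$)
$y{\left(5 \right)} \left(-18\right) + 47 = 2 \cdot 5 \left(-18\right) + 47 = 10 \left(-18\right) + 47 = -180 + 47 = -133$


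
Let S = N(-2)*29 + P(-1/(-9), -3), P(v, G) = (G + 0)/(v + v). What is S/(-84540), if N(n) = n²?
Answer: -41/33816 ≈ -0.0012124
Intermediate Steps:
P(v, G) = G/(2*v) (P(v, G) = G/((2*v)) = G*(1/(2*v)) = G/(2*v))
S = 205/2 (S = (-2)²*29 + (½)*(-3)/(-1/(-9)) = 4*29 + (½)*(-3)/(-1*(-⅑)) = 116 + (½)*(-3)/(⅑) = 116 + (½)*(-3)*9 = 116 - 27/2 = 205/2 ≈ 102.50)
S/(-84540) = (205/2)/(-84540) = (205/2)*(-1/84540) = -41/33816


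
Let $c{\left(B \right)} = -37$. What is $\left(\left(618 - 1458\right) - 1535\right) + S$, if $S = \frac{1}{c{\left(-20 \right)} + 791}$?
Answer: $- \frac{1790749}{754} \approx -2375.0$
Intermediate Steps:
$S = \frac{1}{754}$ ($S = \frac{1}{-37 + 791} = \frac{1}{754} \approx 0.0013263$)
$\left(\left(618 - 1458\right) - 1535\right) + S = \left(\left(618 - 1458\right) - 1535\right) + \frac{1}{754} = \left(-840 - 1535\right) + \frac{1}{754} = -2375 + \frac{1}{754} = - \frac{1790749}{754}$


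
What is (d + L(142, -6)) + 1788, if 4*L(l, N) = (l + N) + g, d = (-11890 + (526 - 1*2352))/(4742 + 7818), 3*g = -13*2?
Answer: 17132543/9420 ≈ 1818.7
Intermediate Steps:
g = -26/3 (g = (-13*2)/3 = (-1*26)/3 = (⅓)*(-26) = -26/3 ≈ -8.6667)
d = -3429/3140 (d = (-11890 + (526 - 2352))/12560 = (-11890 - 1826)*(1/12560) = -13716*1/12560 = -3429/3140 ≈ -1.0920)
L(l, N) = -13/6 + N/4 + l/4 (L(l, N) = ((l + N) - 26/3)/4 = ((N + l) - 26/3)/4 = (-26/3 + N + l)/4 = -13/6 + N/4 + l/4)
(d + L(142, -6)) + 1788 = (-3429/3140 + (-13/6 + (¼)*(-6) + (¼)*142)) + 1788 = (-3429/3140 + (-13/6 - 3/2 + 71/2)) + 1788 = (-3429/3140 + 191/6) + 1788 = 289583/9420 + 1788 = 17132543/9420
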